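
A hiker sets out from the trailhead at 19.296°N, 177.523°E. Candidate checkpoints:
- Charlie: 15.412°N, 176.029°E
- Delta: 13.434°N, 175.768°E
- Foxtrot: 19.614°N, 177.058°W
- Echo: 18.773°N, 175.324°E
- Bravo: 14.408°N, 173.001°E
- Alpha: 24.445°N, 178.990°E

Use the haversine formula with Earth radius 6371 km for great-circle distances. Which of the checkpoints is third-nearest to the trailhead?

Distance to each, sorted:
Echo: 238.3 km
Charlie: 460.1 km
Foxtrot: 569.2 km
Alpha: 592.2 km
Delta: 678.2 km
Bravo: 725.8 km
The third-nearest is Foxtrot at 569.2 km.

Foxtrot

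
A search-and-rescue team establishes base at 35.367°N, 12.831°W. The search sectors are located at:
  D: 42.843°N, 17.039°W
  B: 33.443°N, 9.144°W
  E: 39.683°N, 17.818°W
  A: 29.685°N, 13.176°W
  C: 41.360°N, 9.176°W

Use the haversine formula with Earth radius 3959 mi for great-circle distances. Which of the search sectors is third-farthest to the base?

E

Distances from the base (35.367°N, 12.831°W):
D: 563.5 mi
C: 458.9 mi
E: 404.4 mi
A: 393.1 mi
B: 248.7 mi
The third-farthest is E at 404.4 mi.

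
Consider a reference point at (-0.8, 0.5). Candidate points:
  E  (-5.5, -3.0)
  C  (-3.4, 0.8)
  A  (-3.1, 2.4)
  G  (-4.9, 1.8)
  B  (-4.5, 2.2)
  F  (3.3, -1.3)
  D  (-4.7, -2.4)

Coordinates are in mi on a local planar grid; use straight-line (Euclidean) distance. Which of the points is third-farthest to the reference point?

Distance to each, sorted:
E: 5.9 mi
D: 4.9 mi
F: 4.5 mi
G: 4.3 mi
B: 4.1 mi
A: 3.0 mi
C: 2.6 mi
The third-farthest is F at 4.5 mi.

F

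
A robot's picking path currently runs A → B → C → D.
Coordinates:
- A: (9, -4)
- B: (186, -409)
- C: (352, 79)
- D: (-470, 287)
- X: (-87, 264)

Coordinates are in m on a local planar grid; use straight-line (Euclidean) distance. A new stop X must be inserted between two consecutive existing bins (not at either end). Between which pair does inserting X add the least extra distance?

between C and D

Added distance for inserting X between each consecutive pair:
A–B: 568.9 m
B–C: 687.2 m
C–D: 12.2 m
Smallest added distance is 12.2 m, inserting between C and D.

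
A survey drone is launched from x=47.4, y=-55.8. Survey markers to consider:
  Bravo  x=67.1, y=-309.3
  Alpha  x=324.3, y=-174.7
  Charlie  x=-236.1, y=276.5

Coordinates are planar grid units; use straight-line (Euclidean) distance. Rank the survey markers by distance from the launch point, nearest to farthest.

Bravo, Alpha, Charlie

Distance from the launch point at x=47.4, y=-55.8 to each:
Bravo x=67.1, y=-309.3: 254.3
Alpha x=324.3, y=-174.7: 301.3
Charlie x=-236.1, y=276.5: 436.8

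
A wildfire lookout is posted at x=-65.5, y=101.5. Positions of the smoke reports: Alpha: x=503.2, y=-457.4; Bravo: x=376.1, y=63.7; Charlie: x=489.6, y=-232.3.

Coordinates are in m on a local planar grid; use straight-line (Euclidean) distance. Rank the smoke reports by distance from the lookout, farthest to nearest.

Alpha, Charlie, Bravo

Distance from the lookout at x=-65.5, y=101.5 to each:
Alpha x=503.2, y=-457.4: 797.4 m
Charlie x=489.6, y=-232.3: 647.7 m
Bravo x=376.1, y=63.7: 443.2 m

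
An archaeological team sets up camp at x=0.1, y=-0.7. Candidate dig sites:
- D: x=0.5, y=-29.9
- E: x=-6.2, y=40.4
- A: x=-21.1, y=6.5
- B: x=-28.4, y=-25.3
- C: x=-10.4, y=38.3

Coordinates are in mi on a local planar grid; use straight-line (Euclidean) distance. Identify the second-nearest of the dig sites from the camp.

Distances from the camp (x=0.1, y=-0.7):
A: 22.4 mi
D: 29.2 mi
B: 37.6 mi
C: 40.4 mi
E: 41.6 mi
The second-nearest is D at 29.2 mi.

D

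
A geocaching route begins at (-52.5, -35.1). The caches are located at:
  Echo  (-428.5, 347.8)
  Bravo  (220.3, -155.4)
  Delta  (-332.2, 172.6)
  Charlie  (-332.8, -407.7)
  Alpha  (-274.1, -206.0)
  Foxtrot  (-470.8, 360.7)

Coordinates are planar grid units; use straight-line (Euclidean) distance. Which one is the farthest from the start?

Foxtrot

Distances from the start ((-52.5, -35.1)):
Foxtrot: 575.9
Echo: 536.6
Charlie: 466.3
Delta: 348.4
Bravo: 298.1
Alpha: 279.8
The farthest is Foxtrot at 575.9.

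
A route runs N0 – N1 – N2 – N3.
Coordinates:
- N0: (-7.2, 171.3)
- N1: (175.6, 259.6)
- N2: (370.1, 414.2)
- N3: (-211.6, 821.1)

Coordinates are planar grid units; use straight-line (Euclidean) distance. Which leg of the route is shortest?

Leg distances:
N0→N1: 203.0
N1→N2: 248.5
N2→N3: 709.9
The shortest leg is N0–N1 at 203.0.

N0–N1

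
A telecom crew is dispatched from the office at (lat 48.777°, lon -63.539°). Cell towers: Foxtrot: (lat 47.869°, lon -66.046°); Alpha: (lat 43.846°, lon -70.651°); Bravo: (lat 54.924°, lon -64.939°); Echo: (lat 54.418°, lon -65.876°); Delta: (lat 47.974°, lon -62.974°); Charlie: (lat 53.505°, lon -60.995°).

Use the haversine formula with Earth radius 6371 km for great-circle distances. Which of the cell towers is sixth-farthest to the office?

Distance to each, sorted:
Alpha: 773.3 km
Bravo: 690.2 km
Echo: 647.6 km
Charlie: 554.8 km
Foxtrot: 211.1 km
Delta: 98.6 km
The sixth-farthest is Delta at 98.6 km.

Delta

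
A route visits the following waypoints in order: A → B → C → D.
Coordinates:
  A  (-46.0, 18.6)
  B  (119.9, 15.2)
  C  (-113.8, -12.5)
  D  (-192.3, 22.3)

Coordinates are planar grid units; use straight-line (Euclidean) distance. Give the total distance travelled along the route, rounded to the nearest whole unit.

Leg distances:
A→B: 165.9  (cumulative 165.9)
B→C: 235.3  (cumulative 401.3)
C→D: 85.9  (cumulative 487.1)
Total route length ≈ 487.

487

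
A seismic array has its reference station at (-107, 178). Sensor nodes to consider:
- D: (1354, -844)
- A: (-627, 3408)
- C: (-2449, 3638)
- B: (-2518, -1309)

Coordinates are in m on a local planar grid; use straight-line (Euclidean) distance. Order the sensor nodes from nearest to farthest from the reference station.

D, B, A, C

Computing each straight-line distance from (-107, 178):
D (1354, -844): 1783.0 m
B (-2518, -1309): 2832.7 m
A (-627, 3408): 3271.6 m
C (-2449, 3638): 4178.1 m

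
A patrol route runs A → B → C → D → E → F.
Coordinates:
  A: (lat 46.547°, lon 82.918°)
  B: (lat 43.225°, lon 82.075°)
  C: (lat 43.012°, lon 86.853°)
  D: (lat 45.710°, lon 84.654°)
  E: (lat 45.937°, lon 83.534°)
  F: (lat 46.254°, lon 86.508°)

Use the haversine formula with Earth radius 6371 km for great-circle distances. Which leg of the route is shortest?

D–E

Leg distances:
A→B: 375.3 km
B→C: 388.5 km
C→D: 347.2 km
D→E: 90.4 km
E→F: 232.0 km
The shortest leg is D–E at 90.4 km.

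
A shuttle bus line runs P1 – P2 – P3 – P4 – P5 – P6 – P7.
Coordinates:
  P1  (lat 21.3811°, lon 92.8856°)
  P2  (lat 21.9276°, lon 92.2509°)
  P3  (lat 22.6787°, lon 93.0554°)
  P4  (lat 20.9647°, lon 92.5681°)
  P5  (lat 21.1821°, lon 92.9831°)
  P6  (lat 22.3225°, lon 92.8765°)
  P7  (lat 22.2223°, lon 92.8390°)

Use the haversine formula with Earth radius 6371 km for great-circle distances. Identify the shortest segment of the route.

Leg distances:
P1→P2: 89.4 km
P2→P3: 117.6 km
P3→P4: 197.1 km
P4→P5: 49.4 km
P5→P6: 127.3 km
P6→P7: 11.8 km
The shortest leg is P6–P7 at 11.8 km.

P6–P7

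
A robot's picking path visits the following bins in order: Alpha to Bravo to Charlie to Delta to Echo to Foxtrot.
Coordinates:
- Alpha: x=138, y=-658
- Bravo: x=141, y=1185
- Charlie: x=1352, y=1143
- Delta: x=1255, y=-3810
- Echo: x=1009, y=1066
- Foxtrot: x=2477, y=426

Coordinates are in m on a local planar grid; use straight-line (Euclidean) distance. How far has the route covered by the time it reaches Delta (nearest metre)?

8009 m

Leg distances:
Alpha→Bravo: 1843.0 m  (cumulative 1843.0 m)
Bravo→Charlie: 1211.7 m  (cumulative 3054.7 m)
Charlie→Delta: 4953.9 m  (cumulative 8008.7 m)
Cumulative distance at Delta ≈ 8009 m.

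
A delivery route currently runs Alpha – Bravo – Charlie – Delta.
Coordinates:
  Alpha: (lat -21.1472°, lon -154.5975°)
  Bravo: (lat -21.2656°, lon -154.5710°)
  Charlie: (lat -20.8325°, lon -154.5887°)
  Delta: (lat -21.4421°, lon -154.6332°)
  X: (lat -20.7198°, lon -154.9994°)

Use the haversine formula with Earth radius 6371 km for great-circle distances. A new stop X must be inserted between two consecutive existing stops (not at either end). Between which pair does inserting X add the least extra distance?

between Charlie and Delta

Added distance for inserting X between each consecutive pair:
Alpha–Bravo: 125.0 km
Bravo–Charlie: 71.5 km
Charlie–Delta: 65.4 km
Smallest added distance is 65.4 km, inserting between Charlie and Delta.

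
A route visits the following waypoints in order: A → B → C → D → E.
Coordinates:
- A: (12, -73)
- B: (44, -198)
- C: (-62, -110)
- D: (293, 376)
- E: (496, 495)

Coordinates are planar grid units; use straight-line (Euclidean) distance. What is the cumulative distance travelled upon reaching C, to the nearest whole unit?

267

Leg distances:
A→B: 129.0  (cumulative 129.0)
B→C: 137.8  (cumulative 266.8)
Cumulative distance at C ≈ 267.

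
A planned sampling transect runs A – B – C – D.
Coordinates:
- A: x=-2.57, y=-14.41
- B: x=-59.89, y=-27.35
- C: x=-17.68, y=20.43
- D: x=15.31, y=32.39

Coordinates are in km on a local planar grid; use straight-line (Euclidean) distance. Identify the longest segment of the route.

B–C

Leg distances:
A→B: 58.8 km
B→C: 63.8 km
C→D: 35.1 km
The longest leg is B–C at 63.8 km.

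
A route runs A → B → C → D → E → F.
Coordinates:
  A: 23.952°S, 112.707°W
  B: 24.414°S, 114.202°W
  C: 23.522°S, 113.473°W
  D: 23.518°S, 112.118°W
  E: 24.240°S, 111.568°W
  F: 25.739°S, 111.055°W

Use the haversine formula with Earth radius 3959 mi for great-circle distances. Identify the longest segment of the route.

E–F

Leg distances:
A→B: 99.5 mi
B→C: 76.9 mi
C→D: 85.8 mi
D→E: 60.8 mi
E→F: 108.4 mi
The longest leg is E–F at 108.4 mi.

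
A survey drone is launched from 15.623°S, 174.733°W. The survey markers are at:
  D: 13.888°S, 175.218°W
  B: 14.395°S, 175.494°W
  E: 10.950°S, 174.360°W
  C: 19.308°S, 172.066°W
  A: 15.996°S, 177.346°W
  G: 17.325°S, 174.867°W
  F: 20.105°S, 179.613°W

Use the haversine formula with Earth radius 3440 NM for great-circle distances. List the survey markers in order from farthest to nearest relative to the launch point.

F, E, C, A, D, G, B

Distances from the launch point:
F 20.105°S, 179.613°W: 387.5 NM
E 10.950°S, 174.360°W: 281.4 NM
C 19.308°S, 172.066°W: 268.8 NM
A 15.996°S, 177.346°W: 152.6 NM
D 13.888°S, 175.218°W: 107.9 NM
G 17.325°S, 174.867°W: 102.5 NM
B 14.395°S, 175.494°W: 85.9 NM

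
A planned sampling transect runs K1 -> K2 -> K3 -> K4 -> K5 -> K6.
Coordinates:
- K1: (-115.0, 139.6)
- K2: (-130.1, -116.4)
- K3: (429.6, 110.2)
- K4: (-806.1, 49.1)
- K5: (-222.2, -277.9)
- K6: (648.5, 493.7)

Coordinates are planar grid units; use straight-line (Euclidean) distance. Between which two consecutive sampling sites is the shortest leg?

Leg distances:
K1→K2: 256.4
K2→K3: 603.8
K3→K4: 1237.2
K4→K5: 669.2
K5→K6: 1163.4
The shortest leg is K1–K2 at 256.4.

K1–K2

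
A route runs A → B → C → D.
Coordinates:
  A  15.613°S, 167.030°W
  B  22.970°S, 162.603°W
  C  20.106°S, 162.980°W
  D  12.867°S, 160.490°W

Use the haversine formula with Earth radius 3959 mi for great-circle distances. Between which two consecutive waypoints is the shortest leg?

Leg distances:
A→B: 584.5 mi
B→C: 199.4 mi
C→D: 526.7 mi
The shortest leg is B–C at 199.4 mi.

B–C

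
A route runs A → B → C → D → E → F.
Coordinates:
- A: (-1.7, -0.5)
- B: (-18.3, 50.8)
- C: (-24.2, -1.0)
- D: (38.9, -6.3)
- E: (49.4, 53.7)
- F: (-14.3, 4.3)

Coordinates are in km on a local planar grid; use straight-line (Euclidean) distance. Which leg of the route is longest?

E–F

Leg distances:
A→B: 53.9 km
B→C: 52.1 km
C→D: 63.3 km
D→E: 60.9 km
E→F: 80.6 km
The longest leg is E–F at 80.6 km.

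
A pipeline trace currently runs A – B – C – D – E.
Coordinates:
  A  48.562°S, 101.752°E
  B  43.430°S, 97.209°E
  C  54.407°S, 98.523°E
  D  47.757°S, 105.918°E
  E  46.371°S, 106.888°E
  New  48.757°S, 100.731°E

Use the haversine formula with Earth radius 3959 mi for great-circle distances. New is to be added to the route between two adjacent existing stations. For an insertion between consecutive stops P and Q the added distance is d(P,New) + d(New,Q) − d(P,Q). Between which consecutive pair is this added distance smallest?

between A and B

Added distance for inserting New between each consecutive pair:
A–B: 37.2 mi
B–C: 45.7 mi
C–D: 90.2 mi
D–E: 473.2 mi
Smallest added distance is 37.2 mi, inserting between A and B.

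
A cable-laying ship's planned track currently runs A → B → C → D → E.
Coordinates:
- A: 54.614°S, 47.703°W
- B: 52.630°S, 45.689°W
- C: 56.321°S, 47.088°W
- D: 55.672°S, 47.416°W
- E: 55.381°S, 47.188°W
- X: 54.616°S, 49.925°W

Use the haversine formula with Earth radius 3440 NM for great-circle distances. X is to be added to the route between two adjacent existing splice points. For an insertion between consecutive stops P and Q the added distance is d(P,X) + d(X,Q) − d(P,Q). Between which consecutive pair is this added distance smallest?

Added distance for inserting X between each consecutive pair:
A–B: 130.4 NM
B–C: 106.0 NM
C–D: 207.1 NM
D–E: 192.6 NM
Smallest added distance is 106.0 NM, inserting between B and C.

between B and C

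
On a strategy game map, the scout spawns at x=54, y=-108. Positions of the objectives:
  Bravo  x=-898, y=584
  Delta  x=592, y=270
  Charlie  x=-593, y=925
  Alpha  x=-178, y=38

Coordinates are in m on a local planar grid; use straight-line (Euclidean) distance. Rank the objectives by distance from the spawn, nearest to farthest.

Alpha, Delta, Bravo, Charlie

Distances from the spawn:
Alpha x=-178, y=38: 274.1 m
Delta x=592, y=270: 657.5 m
Bravo x=-898, y=584: 1176.9 m
Charlie x=-593, y=925: 1218.9 m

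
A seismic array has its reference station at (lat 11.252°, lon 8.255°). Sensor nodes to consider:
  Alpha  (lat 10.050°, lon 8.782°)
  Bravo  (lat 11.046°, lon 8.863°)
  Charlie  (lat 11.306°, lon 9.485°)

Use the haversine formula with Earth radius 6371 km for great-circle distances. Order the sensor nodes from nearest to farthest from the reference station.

Distances from the reference station:
Bravo (lat 11.046°, lon 8.863°): 70.2 km
Charlie (lat 11.306°, lon 9.485°): 134.3 km
Alpha (lat 10.050°, lon 8.782°): 145.5 km

Bravo, Charlie, Alpha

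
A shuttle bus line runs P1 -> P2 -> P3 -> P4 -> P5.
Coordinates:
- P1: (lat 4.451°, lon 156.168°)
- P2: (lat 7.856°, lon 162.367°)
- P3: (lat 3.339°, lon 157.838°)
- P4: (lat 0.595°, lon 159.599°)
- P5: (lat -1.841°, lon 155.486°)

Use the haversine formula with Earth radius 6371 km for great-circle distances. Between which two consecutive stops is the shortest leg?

P3–P4

Leg distances:
P1→P2: 782.9 km
P2→P3: 709.5 km
P3→P4: 362.5 km
P4→P5: 531.5 km
The shortest leg is P3–P4 at 362.5 km.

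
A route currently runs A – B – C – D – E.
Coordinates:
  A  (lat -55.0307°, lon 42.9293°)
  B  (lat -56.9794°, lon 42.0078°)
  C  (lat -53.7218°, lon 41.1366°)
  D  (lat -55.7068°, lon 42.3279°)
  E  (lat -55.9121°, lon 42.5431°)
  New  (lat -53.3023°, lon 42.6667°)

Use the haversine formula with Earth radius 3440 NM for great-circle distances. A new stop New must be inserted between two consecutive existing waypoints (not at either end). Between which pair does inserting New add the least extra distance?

between C and D

Added distance for inserting New between each consecutive pair:
A–B: 205.1 NM
B–C: 84.2 NM
C–D: 78.9 NM
D–E: 287.3 NM
Smallest added distance is 78.9 NM, inserting between C and D.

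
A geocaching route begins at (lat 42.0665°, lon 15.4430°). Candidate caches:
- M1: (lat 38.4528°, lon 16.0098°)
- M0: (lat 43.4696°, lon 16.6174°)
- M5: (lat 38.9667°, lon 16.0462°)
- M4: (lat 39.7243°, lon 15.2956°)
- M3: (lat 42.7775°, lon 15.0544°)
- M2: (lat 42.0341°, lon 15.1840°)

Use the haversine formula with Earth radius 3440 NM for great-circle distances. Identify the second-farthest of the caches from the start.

Distance to each, sorted:
M1: 218.5 NM
M5: 188.1 NM
M4: 140.8 NM
M0: 98.9 NM
M3: 46.0 NM
M2: 11.7 NM
The second-farthest is M5 at 188.1 NM.

M5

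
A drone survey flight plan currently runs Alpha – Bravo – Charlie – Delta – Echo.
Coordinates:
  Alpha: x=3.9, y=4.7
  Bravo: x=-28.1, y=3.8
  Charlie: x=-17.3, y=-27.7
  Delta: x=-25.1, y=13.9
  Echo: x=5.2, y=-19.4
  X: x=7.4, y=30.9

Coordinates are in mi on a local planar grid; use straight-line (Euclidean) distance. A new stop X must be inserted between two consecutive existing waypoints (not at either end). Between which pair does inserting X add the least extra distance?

between Alpha and Bravo

Added distance for inserting X between each consecutive pair:
Alpha–Bravo: 39.1 mi
Bravo–Charlie: 75.0 mi
Charlie–Delta: 57.9 mi
Delta–Echo: 42.0 mi
Smallest added distance is 39.1 mi, inserting between Alpha and Bravo.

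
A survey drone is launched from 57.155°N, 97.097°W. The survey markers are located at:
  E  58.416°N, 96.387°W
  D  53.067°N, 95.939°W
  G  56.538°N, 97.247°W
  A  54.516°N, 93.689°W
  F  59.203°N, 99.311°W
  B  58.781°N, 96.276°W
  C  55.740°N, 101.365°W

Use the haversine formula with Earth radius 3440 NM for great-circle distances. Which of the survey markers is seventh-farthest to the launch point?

G

Distance to each, sorted:
D: 248.6 NM
A: 195.7 NM
C: 165.1 NM
F: 141.5 NM
B: 101.1 NM
E: 79.0 NM
G: 37.4 NM
The seventh-farthest is G at 37.4 NM.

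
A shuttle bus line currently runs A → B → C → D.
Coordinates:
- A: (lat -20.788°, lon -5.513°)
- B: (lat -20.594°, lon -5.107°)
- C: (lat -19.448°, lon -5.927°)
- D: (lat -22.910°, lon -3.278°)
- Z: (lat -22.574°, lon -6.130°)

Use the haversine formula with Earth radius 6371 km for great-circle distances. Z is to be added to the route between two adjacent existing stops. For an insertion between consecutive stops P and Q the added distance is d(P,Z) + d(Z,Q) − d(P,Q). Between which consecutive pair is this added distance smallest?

Added distance for inserting Z between each consecutive pair:
A–B: 405.4 km
B–C: 438.9 km
C–D: 170.2 km
Smallest added distance is 170.2 km, inserting between C and D.

between C and D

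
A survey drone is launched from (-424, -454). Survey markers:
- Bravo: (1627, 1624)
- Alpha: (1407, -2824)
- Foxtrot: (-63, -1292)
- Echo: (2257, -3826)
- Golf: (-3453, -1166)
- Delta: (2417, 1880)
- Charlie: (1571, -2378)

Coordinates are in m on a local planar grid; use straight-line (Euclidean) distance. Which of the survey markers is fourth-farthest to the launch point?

Alpha

Distances from the launch point ((-424, -454)):
Echo: 4307.9 m
Delta: 3676.8 m
Golf: 3111.6 m
Alpha: 2994.9 m
Bravo: 2919.7 m
Charlie: 2771.6 m
Foxtrot: 912.4 m
The fourth-farthest is Alpha at 2994.9 m.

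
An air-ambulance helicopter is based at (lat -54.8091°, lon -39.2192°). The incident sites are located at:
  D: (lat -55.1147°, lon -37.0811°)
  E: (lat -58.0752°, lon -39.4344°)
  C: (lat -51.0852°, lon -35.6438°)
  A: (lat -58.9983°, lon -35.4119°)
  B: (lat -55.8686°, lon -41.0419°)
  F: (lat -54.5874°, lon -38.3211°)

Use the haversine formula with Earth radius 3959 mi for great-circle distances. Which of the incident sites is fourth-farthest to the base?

B

Distances from the base ((lat -54.8091°, lon -39.2192°)):
A: 323.0 mi
C: 297.2 mi
E: 225.8 mi
B: 102.4 mi
D: 87.4 mi
F: 39.0 mi
The fourth-farthest is B at 102.4 mi.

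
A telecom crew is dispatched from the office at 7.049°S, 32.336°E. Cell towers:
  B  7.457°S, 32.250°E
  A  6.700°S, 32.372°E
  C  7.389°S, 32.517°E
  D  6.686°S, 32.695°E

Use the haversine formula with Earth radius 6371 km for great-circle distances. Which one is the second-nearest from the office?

C

Distances from the office (7.049°S, 32.336°E):
A: 39.0 km
C: 42.8 km
B: 46.3 km
D: 56.6 km
The second-nearest is C at 42.8 km.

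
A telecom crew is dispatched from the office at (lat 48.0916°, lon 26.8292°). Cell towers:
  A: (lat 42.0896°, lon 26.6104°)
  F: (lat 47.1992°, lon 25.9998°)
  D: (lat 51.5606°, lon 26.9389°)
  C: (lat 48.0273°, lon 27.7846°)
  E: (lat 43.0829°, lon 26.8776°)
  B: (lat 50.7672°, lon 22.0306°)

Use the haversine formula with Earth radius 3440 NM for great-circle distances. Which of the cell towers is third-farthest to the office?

Distance to each, sorted:
A: 360.5 NM
E: 300.7 NM
B: 246.7 NM
D: 208.3 NM
F: 63.2 NM
C: 38.5 NM
The third-farthest is B at 246.7 NM.

B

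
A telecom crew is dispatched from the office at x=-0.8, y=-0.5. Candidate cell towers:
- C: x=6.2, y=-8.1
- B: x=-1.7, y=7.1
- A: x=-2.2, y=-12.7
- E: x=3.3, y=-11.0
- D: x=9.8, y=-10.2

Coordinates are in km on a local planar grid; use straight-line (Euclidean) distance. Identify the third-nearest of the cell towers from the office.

E

Distances from the office (x=-0.8, y=-0.5):
B: 7.7 km
C: 10.3 km
E: 11.3 km
A: 12.3 km
D: 14.4 km
The third-nearest is E at 11.3 km.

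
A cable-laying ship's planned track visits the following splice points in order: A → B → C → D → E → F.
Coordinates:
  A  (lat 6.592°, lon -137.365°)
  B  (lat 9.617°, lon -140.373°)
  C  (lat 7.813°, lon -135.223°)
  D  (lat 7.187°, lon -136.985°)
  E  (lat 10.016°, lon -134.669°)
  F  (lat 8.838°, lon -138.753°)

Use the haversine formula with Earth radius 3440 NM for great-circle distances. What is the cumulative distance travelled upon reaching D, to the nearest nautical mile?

Leg distances:
A→B: 254.8 NM  (cumulative 254.8 NM)
B→C: 324.2 NM  (cumulative 579.1 NM)
C→D: 111.4 NM  (cumulative 690.5 NM)
Cumulative distance at D ≈ 690 NM.

690 NM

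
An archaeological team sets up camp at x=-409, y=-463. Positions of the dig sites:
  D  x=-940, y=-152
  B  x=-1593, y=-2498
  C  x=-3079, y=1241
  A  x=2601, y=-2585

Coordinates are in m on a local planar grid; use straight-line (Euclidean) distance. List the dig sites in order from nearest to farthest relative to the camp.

Distances from the camp:
D x=-940, y=-152: 615.4 m
B x=-1593, y=-2498: 2354.4 m
C x=-3079, y=1241: 3167.4 m
A x=2601, y=-2585: 3682.8 m

D, B, C, A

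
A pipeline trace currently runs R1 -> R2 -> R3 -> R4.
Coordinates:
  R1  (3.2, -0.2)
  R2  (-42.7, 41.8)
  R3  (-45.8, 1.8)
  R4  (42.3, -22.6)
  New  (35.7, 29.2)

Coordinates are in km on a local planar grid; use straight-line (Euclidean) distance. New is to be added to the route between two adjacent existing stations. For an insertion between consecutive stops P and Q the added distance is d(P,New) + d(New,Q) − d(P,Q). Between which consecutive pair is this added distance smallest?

between R3 and R4

Added distance for inserting New between each consecutive pair:
R1–R2: 61.0 km
R2–R3: 125.3 km
R3–R4: 46.8 km
Smallest added distance is 46.8 km, inserting between R3 and R4.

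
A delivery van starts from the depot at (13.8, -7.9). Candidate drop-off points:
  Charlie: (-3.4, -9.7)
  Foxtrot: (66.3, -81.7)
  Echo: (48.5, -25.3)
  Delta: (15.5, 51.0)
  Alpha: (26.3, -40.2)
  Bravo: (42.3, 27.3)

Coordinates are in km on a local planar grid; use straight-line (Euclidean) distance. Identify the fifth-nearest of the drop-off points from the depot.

Distances from the depot ((13.8, -7.9)):
Charlie: 17.3 km
Alpha: 34.6 km
Echo: 38.8 km
Bravo: 45.3 km
Delta: 58.9 km
Foxtrot: 90.6 km
The fifth-nearest is Delta at 58.9 km.

Delta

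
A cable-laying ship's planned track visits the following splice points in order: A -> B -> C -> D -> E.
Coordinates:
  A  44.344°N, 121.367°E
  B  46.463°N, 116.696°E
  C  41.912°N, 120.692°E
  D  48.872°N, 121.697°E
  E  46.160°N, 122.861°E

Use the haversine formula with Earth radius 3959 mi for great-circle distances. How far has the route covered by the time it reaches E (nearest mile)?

Leg distances:
A→B: 269.7 mi  (cumulative 269.7 mi)
B→C: 371.5 mi  (cumulative 641.2 mi)
C→D: 483.4 mi  (cumulative 1124.6 mi)
D→E: 195.1 mi  (cumulative 1319.7 mi)
Cumulative distance at E ≈ 1320 mi.

1320 mi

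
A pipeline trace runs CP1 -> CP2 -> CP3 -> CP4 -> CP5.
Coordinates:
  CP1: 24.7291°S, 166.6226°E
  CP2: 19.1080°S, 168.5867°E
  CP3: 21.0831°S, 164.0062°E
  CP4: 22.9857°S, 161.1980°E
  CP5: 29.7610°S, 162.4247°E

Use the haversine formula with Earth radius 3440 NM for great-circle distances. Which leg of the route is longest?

Leg distances:
CP1→CP2: 354.8 NM
CP2→CP3: 284.2 NM
CP3→CP4: 193.6 NM
CP4→CP5: 412.1 NM
The longest leg is CP4–CP5 at 412.1 NM.

CP4–CP5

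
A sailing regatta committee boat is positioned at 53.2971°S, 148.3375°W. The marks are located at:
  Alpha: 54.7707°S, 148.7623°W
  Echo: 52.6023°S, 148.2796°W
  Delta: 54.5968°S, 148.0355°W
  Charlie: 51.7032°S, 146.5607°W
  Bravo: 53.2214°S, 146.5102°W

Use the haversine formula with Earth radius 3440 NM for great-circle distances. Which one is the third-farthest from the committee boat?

Delta

Distances from the committee boat (53.2971°S, 148.3375°W):
Charlie: 115.6 NM
Alpha: 89.7 NM
Delta: 78.8 NM
Bravo: 65.8 NM
Echo: 41.8 NM
The third-farthest is Delta at 78.8 NM.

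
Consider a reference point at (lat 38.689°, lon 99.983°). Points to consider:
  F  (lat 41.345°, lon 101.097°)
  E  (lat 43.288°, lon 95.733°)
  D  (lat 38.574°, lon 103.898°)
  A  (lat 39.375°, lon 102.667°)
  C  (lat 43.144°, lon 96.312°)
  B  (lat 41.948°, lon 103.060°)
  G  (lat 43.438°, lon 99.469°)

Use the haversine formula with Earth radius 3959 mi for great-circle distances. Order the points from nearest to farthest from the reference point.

A, F, D, B, G, C, E

Distance from the reference point at (lat 38.689°, lon 99.983°) to each:
A (lat 39.375°, lon 102.667°): 151.7 mi
F (lat 41.345°, lon 101.097°): 192.8 mi
D (lat 38.574°, lon 103.898°): 211.5 mi
B (lat 41.948°, lon 103.060°): 277.4 mi
G (lat 43.438°, lon 99.469°): 329.2 mi
C (lat 43.144°, lon 96.312°): 362.5 mi
E (lat 43.288°, lon 95.733°): 387.3 mi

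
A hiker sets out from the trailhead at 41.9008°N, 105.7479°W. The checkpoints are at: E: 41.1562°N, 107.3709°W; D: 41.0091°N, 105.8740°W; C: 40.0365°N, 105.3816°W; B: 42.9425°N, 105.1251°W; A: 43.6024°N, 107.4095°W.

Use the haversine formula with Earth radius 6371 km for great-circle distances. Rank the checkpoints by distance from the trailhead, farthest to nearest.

Computing each great-circle distance from 41.9008°N, 105.7479°W:
A 43.6024°N, 107.4095°W: 232.8 km
C 40.0365°N, 105.3816°W: 209.6 km
E 41.1562°N, 107.3709°W: 158.5 km
B 42.9425°N, 105.1251°W: 126.6 km
D 41.0091°N, 105.8740°W: 99.7 km

A, C, E, B, D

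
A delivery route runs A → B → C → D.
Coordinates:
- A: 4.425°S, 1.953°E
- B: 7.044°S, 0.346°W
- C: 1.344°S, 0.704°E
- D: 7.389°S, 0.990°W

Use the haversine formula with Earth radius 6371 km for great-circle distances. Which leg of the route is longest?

C–D

Leg distances:
A→B: 386.6 km
B→C: 644.4 km
C→D: 697.9 km
The longest leg is C–D at 697.9 km.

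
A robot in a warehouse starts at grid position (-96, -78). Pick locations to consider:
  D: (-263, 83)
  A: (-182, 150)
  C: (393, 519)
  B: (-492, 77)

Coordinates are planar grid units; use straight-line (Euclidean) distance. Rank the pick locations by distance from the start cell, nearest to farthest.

Distance from the start cell at (-96, -78) to each:
D (-263, 83): 232.0
A (-182, 150): 243.7
B (-492, 77): 425.3
C (393, 519): 771.7

D, A, B, C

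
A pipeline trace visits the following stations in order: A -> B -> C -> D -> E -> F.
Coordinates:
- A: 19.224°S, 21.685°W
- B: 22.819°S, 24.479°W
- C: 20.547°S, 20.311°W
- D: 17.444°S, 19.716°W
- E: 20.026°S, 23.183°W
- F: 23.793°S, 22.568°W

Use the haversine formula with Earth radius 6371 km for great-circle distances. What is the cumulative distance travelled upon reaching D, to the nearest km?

Leg distances:
A→B: 493.8 km  (cumulative 493.8 km)
B→C: 499.3 km  (cumulative 993.1 km)
C→D: 350.7 km  (cumulative 1343.7 km)
Cumulative distance at D ≈ 1344 km.

1344 km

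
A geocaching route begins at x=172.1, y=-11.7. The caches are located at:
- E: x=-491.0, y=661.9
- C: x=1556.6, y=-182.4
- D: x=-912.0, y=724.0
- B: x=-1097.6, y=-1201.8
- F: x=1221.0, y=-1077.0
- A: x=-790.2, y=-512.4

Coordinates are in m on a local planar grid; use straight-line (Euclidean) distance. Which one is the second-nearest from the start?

A

Distance to each, sorted:
E: 945.2 m
A: 1084.8 m
D: 1310.2 m
C: 1395.0 m
F: 1495.0 m
B: 1740.3 m
The second-nearest is A at 1084.8 m.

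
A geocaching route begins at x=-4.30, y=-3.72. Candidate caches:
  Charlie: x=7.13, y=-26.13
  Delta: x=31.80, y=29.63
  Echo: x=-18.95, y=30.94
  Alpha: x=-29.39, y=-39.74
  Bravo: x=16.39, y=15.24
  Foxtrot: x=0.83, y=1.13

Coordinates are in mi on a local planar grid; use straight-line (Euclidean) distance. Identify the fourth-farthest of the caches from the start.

Distance to each, sorted:
Delta: 49.1 mi
Alpha: 43.9 mi
Echo: 37.6 mi
Bravo: 28.1 mi
Charlie: 25.2 mi
Foxtrot: 7.1 mi
The fourth-farthest is Bravo at 28.1 mi.

Bravo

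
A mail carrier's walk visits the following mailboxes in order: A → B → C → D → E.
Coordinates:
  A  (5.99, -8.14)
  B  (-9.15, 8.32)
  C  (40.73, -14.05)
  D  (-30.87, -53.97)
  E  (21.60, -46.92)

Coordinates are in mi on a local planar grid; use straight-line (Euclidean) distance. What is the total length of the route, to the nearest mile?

212 mi

Leg distances:
A→B: 22.4 mi  (cumulative 22.4 mi)
B→C: 54.7 mi  (cumulative 77.0 mi)
C→D: 82.0 mi  (cumulative 159.0 mi)
D→E: 52.9 mi  (cumulative 211.9 mi)
Total route length ≈ 212 mi.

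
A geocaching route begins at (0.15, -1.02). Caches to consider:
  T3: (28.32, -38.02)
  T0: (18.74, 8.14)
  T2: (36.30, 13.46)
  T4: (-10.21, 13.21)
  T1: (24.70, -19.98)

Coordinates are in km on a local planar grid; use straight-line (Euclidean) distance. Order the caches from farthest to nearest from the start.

Distance from the start at (0.15, -1.02) to each:
T3 (28.32, -38.02): 46.5 km
T2 (36.30, 13.46): 38.9 km
T1 (24.70, -19.98): 31.0 km
T0 (18.74, 8.14): 20.7 km
T4 (-10.21, 13.21): 17.6 km

T3, T2, T1, T0, T4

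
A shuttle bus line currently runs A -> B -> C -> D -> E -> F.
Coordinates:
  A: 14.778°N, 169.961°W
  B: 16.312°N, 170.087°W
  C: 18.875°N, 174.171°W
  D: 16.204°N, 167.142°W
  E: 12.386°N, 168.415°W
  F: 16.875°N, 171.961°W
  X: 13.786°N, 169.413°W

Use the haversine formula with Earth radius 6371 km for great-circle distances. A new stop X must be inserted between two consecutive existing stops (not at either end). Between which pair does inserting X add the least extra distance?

between E and F

Added distance for inserting X between each consecutive pair:
A–B: 244.1 km
B–C: 531.9 km
C–D: 321.0 km
D–E: 106.4 km
E–F: 0.2 km
Smallest added distance is 0.2 km, inserting between E and F.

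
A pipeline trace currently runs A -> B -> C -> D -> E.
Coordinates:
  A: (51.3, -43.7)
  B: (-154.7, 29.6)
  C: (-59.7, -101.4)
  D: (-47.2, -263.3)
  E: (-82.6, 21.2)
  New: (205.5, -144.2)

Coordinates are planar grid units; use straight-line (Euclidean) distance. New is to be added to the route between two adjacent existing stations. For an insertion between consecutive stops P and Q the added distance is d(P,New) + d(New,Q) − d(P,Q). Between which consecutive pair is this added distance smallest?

Added distance for inserting New between each consecutive pair:
A–B: 365.3
B–C: 506.7
C–D: 385.6
D–E: 324.9
Smallest added distance is 324.9, inserting between D and E.

between D and E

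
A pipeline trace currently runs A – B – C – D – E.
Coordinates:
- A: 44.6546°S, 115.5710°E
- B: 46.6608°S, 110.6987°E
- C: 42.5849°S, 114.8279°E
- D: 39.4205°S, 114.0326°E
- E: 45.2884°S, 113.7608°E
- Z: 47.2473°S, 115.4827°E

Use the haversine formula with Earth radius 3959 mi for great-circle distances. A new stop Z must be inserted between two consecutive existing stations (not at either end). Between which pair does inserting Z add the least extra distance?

Added distance for inserting Z between each consecutive pair:
A–B: 135.4 mi
B–C: 205.9 mi
C–D: 646.9 mi
D–E: 298.4 mi
Smallest added distance is 135.4 mi, inserting between A and B.

between A and B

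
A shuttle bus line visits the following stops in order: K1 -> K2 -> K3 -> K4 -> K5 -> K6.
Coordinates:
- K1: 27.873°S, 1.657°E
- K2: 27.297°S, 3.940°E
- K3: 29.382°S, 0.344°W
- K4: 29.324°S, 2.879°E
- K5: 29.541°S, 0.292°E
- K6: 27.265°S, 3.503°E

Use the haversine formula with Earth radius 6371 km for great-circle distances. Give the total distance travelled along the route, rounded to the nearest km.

Leg distances:
K1→K2: 233.9 km  (cumulative 233.9 km)
K2→K3: 479.0 km  (cumulative 713.0 km)
K3→K4: 312.4 km  (cumulative 1025.4 km)
K4→K5: 251.7 km  (cumulative 1277.1 km)
K5→K6: 403.3 km  (cumulative 1680.4 km)
Total route length ≈ 1680 km.

1680 km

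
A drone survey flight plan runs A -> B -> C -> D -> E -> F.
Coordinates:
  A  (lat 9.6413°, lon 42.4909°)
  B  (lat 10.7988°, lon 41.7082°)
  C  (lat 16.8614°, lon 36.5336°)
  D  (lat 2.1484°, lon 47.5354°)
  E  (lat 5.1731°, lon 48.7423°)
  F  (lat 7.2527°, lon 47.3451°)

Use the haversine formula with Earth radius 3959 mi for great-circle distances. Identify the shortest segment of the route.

A–B

Leg distances:
A→B: 96.1 mi
B→C: 544.0 mi
C→D: 1261.9 mi
D→E: 225.0 mi
E→F: 172.8 mi
The shortest leg is A–B at 96.1 mi.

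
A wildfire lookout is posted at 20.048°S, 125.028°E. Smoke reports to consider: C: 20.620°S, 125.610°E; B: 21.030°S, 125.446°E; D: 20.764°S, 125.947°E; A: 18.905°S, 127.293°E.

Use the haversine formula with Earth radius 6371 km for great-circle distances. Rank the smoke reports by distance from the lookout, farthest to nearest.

Computing each great-circle distance from 20.048°S, 125.028°E:
A 18.905°S, 127.293°E: 269.3 km
D 20.764°S, 125.947°E: 124.5 km
B 21.030°S, 125.446°E: 117.5 km
C 20.620°S, 125.610°E: 87.9 km

A, D, B, C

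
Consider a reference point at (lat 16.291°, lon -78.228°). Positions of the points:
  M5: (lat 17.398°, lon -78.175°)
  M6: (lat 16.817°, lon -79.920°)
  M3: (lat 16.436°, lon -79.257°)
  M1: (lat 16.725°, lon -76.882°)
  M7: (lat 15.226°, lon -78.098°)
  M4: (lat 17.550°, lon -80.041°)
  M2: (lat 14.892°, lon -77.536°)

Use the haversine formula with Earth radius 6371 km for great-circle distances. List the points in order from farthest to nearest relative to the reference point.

Computing each great-circle distance from (lat 16.291°, lon -78.228°):
M4 (lat 17.550°, lon -80.041°): 238.3 km
M6 (lat 16.817°, lon -79.920°): 189.6 km
M2 (lat 14.892°, lon -77.536°): 172.3 km
M1 (lat 16.725°, lon -76.882°): 151.4 km
M5 (lat 17.398°, lon -78.175°): 123.2 km
M7 (lat 15.226°, lon -78.098°): 119.2 km
M3 (lat 16.436°, lon -79.257°): 111.0 km

M4, M6, M2, M1, M5, M7, M3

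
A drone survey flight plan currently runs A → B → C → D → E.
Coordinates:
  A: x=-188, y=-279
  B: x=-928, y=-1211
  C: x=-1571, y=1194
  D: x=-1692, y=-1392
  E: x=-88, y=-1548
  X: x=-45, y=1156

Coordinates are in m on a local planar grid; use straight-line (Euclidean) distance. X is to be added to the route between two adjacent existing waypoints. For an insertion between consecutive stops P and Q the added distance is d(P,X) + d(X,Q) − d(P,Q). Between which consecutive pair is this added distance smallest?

Added distance for inserting X between each consecutive pair:
A–B: 2778.4 m
B–C: 1563.3 m
C–D: 1971.6 m
D–E: 4126.7 m
Smallest added distance is 1563.3 m, inserting between B and C.

between B and C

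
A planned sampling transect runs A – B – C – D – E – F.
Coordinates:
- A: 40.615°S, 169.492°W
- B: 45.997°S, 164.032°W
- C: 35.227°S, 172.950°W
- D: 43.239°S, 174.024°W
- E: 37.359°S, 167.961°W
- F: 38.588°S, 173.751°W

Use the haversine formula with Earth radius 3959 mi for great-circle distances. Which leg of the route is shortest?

E–F

Leg distances:
A→B: 462.0 mi
B→C: 877.7 mi
C→D: 556.6 mi
D→E: 516.6 mi
E→F: 326.5 mi
The shortest leg is E–F at 326.5 mi.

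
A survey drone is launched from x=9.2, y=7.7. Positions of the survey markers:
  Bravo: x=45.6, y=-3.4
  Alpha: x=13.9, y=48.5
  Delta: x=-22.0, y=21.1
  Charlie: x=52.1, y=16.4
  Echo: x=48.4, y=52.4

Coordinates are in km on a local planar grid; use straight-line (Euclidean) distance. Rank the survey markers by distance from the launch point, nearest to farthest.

Delta, Bravo, Alpha, Charlie, Echo

Distance from the launch point at x=9.2, y=7.7 to each:
Delta x=-22.0, y=21.1: 34.0 km
Bravo x=45.6, y=-3.4: 38.1 km
Alpha x=13.9, y=48.5: 41.1 km
Charlie x=52.1, y=16.4: 43.8 km
Echo x=48.4, y=52.4: 59.5 km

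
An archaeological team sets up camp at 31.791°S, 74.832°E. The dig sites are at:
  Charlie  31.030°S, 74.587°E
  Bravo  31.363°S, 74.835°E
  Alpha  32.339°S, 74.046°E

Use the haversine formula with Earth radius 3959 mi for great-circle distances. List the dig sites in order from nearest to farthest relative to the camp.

Bravo, Charlie, Alpha

Distance from the camp at 31.791°S, 74.832°E to each:
Bravo 31.363°S, 74.835°E: 29.6 mi
Charlie 31.030°S, 74.587°E: 54.5 mi
Alpha 32.339°S, 74.046°E: 59.6 mi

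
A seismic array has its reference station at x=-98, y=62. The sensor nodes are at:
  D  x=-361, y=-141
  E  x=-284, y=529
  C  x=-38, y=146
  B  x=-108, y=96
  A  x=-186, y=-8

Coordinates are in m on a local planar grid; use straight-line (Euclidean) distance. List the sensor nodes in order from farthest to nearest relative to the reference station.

E, D, A, C, B

Distance from the reference station at x=-98, y=62 to each:
E x=-284, y=529: 502.7 m
D x=-361, y=-141: 332.2 m
A x=-186, y=-8: 112.4 m
C x=-38, y=146: 103.2 m
B x=-108, y=96: 35.4 m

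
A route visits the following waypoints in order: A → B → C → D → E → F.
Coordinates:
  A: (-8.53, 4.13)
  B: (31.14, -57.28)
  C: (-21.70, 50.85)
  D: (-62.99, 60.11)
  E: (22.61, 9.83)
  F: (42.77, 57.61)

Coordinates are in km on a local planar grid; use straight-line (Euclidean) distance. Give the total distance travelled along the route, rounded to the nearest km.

387 km

Leg distances:
A→B: 73.1 km  (cumulative 73.1 km)
B→C: 120.4 km  (cumulative 193.5 km)
C→D: 42.3 km  (cumulative 235.8 km)
D→E: 99.3 km  (cumulative 335.0 km)
E→F: 51.9 km  (cumulative 386.9 km)
Total route length ≈ 387 km.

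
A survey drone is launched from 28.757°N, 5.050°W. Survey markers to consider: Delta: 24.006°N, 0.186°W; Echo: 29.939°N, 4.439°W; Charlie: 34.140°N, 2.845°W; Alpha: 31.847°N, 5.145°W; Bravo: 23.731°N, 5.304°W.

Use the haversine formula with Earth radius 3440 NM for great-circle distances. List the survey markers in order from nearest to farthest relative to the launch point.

Echo, Alpha, Bravo, Charlie, Delta

Computing each great-circle distance from 28.757°N, 5.050°W:
Echo 29.939°N, 4.439°W: 77.8 NM
Alpha 31.847°N, 5.145°W: 185.6 NM
Bravo 23.731°N, 5.304°W: 302.1 NM
Charlie 34.140°N, 2.845°W: 342.3 NM
Delta 24.006°N, 0.186°W: 387.0 NM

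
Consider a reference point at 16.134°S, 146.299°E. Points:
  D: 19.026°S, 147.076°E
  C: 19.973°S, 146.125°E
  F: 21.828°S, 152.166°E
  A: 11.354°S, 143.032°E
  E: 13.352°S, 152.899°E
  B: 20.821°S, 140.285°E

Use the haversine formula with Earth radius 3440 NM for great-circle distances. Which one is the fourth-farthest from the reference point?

Distances from the reference point (16.134°S, 146.299°E):
F: 477.2 NM
B: 443.1 NM
E: 418.0 NM
A: 344.4 NM
C: 230.7 NM
D: 179.2 NM
The fourth-farthest is A at 344.4 NM.

A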